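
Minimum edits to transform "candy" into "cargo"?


Word 1: "candy" (length 5)
Word 2: "cargo" (length 5)
One optimal edit sequence (insert/delete/substitute each cost 1):
  1. keep 'c'
  2. keep 'a'
  3. substitute 'n' -> 'r'  (+1)
  4. substitute 'd' -> 'g'  (+1)
  5. substitute 'y' -> 'o'  (+1)
Total edit operations: 3
Edit distance = 3


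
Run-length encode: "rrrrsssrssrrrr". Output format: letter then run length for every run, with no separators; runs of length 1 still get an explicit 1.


String: "rrrrsssrssrrrr"
Scanning for consecutive runs:
  'r' x 4
  's' x 3
  'r' x 1
  's' x 2
  'r' x 4
RLE = "r4s3r1s2r4"


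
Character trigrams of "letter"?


Word: "letter" (length 6)
Number of trigrams = 6 - 3 + 1 = 4
  Position 0: "let"
  Position 1: "ett"
  Position 2: "tte"
  Position 3: "ter"
Trigrams = "let", "ett", "tte", "ter"


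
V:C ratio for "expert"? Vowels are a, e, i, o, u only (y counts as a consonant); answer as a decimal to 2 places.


Word: "expert"
Vowels (a,e,i,o,u): 2
Consonants: 4
Ratio = 2/4
= 0.50


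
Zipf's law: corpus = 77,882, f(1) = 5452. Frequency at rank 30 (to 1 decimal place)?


Zipf's law: f(r) = f(1) / r
f(1) = 5452
f(30) = 5452 / 30
= 181.7 occurrences


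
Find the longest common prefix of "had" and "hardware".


Word 1: "had"
Word 2: "hardware"
Comparing from start:
  Pos 0: 'h' == 'h'
  Pos 1: 'a' == 'a'
  Pos 2: 'd' != 'r' (stop)
LCP = "ha" (length 2)


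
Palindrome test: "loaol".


Word: "loaol"
Reversed: "loaol"
Forward == Backward? loaol == loaol
Palindrome = Yes


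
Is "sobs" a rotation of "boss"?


Word: "boss", Candidate: "sobs"
Method: check if candidate is substring of word+word
"bossboss" contains "sobs"? No
Is rotation = No


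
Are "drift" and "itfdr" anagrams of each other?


Word 1: "drift" → sorted: dfirt
Word 2: "itfdr" → sorted: dfirt
Same letters? dfirt == dfirt
Anagram = Yes


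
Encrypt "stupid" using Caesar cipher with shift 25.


Word: "stupid"
Shift: 25
Each letter → (letter + shift) mod 26:
  's' (18) + 25 = 17 → 'r'
  't' (19) + 25 = 18 → 's'
  'u' (20) + 25 = 19 → 't'
  'p' (15) + 25 = 14 → 'o'
  'i' (8) + 25 = 7 → 'h'
  'd' (3) + 25 = 2 → 'c'
Result = "rstohc"


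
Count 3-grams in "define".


Word: "define" (length 6)
Number of 3-grams = length - 3 + 1 = 6 - 3 + 1
= 4


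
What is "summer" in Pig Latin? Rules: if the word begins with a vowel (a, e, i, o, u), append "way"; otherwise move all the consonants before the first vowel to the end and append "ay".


Word: "summer"
Starts with consonant(s) → move to end, add 'ay'
Consonant cluster: "s"
Pig Latin = "ummersay"


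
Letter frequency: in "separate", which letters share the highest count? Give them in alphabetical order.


Word: "separate"
Letter counts:
  'a': 2
  'e': 2
  'p': 1
  'r': 1
  's': 1
  't': 1
Maximum count = 2
Most frequent = 'a', 'e' (2 times each)


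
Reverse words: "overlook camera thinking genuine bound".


Original: "overlook camera thinking genuine bound"
Words (1..n): overlook | camera | thinking | genuine | bound
Reversed (n..1): bound | genuine | thinking | camera | overlook
Result = "bound genuine thinking camera overlook"


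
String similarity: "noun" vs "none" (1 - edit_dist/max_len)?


Word 1: "noun" (length 4)
Word 2: "none" (length 4)
One optimal edit sequence:
  1. keep 'n'
  2. keep 'o'
  3. substitute 'u' -> 'n'  (+1)
  4. substitute 'n' -> 'e'  (+1)
Edit distance = 2
Max length = max(4, 4) = 4
Similarity = 1 - 2/4
= 0.5000


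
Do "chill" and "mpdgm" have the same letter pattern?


Pattern of "chill": [0, 1, 2, 3, 3]
Pattern of "mpdgm": [0, 1, 2, 3, 0]
Patterns do not match
Same pattern = No


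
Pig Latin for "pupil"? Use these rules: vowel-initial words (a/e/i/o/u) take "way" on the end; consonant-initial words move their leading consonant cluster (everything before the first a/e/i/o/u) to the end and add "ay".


Word: "pupil"
Starts with consonant(s) → move to end, add 'ay'
Consonant cluster: "p"
Pig Latin = "upilpay"


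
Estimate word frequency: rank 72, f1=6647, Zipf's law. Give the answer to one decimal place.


Zipf's law: f(r) = f(1) / r
f(1) = 6647
f(72) = 6647 / 72
= 92.3 occurrences


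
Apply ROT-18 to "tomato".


Word: "tomato"
Shift: 18
Each letter → (letter + shift) mod 26:
  't' (19) + 18 = 11 → 'l'
  'o' (14) + 18 = 6 → 'g'
  'm' (12) + 18 = 4 → 'e'
  'a' (0) + 18 = 18 → 's'
  't' (19) + 18 = 11 → 'l'
  'o' (14) + 18 = 6 → 'g'
Result = "lgeslg"


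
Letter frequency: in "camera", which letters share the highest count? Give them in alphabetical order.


Word: "camera"
Letter counts:
  'a': 2
  'c': 1
  'e': 1
  'm': 1
  'r': 1
Maximum count = 2
Most frequent = 'a' (2 times each)


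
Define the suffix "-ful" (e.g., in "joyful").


Suffix: -ful
As in: joyful -> joy + -ful
Meaning = full of


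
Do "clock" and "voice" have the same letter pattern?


Pattern of "clock": [0, 1, 2, 0, 3]
Pattern of "voice": [0, 1, 2, 3, 4]
Patterns do not match
Same pattern = No


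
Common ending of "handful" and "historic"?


Word 1: "handful"
Word 2: "historic"
Comparing from end:
  Pos -1: 'l' != 'c' (stop)
LCS = "" (length 0)


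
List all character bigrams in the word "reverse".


Word: "reverse" (length 7)
Number of bigrams = 7 - 2 + 1 = 6
  Position 0: "re"
  Position 1: "ev"
  Position 2: "ve"
  Position 3: "er"
  Position 4: "rs"
  Position 5: "se"
Bigrams = "re", "ev", "ve", "er", "rs", "se"


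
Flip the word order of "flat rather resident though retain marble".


Original: "flat rather resident though retain marble"
Words (1..n): flat | rather | resident | though | retain | marble
Reversed (n..1): marble | retain | though | resident | rather | flat
Result = "marble retain though resident rather flat"


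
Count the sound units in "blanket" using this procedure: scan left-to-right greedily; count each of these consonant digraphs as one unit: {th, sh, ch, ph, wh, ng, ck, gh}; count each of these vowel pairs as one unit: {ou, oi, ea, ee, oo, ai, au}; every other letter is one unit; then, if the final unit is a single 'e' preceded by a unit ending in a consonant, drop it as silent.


Word: "blanket" (7 letters)
Left-to-right scan:
  (1) 'b' (letter)
  (2) 'l' (letter)
  (3) 'a' (letter)
  (4) 'n' (letter)
  (5) 'k' (letter)
  (6) 'e' (letter)
  (7) 't' (letter)
Units from scan: 7
Sound units = 7 units


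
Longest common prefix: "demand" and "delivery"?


Word 1: "demand"
Word 2: "delivery"
Comparing from start:
  Pos 0: 'd' == 'd'
  Pos 1: 'e' == 'e'
  Pos 2: 'm' != 'l' (stop)
LCP = "de" (length 2)


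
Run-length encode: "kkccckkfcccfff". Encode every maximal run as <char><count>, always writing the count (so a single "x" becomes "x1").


String: "kkccckkfcccfff"
Scanning for consecutive runs:
  'k' x 2
  'c' x 3
  'k' x 2
  'f' x 1
  'c' x 3
  'f' x 3
RLE = "k2c3k2f1c3f3"


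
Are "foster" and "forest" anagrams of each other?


Word 1: "foster" → sorted: eforst
Word 2: "forest" → sorted: eforst
Same letters? eforst == eforst
Anagram = Yes


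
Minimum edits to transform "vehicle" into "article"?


Word 1: "vehicle" (length 7)
Word 2: "article" (length 7)
One optimal edit sequence (insert/delete/substitute each cost 1):
  1. substitute 'v' -> 'a'  (+1)
  2. substitute 'e' -> 'r'  (+1)
  3. substitute 'h' -> 't'  (+1)
  4. keep 'i'
  5. keep 'c'
  6. keep 'l'
  7. keep 'e'
Total edit operations: 3
Edit distance = 3


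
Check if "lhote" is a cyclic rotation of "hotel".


Word: "hotel", Candidate: "lhote"
Method: check if candidate is substring of word+word
"hotelhotel" contains "lhote"? Yes
Is rotation = Yes


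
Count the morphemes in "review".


Word: "review"
Morphemes: re- + view
Each morpheme carries meaning
= 2 morphemes


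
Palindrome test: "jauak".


Word: "jauak"
Reversed: "kauaj"
Forward == Backward? jauak != kauaj
Palindrome = No


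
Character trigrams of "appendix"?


Word: "appendix" (length 8)
Number of trigrams = 8 - 3 + 1 = 6
  Position 0: "app"
  Position 1: "ppe"
  Position 2: "pen"
  Position 3: "end"
  Position 4: "ndi"
  Position 5: "dix"
Trigrams = "app", "ppe", "pen", "end", "ndi", "dix"


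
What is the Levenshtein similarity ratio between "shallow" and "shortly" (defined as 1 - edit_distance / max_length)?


Word 1: "shallow" (length 7)
Word 2: "shortly" (length 7)
One optimal edit sequence:
  1. keep 's'
  2. keep 'h'
  3. substitute 'a' -> 'o'  (+1)
  4. substitute 'l' -> 'r'  (+1)
  5. substitute 'l' -> 't'  (+1)
  6. substitute 'o' -> 'l'  (+1)
  7. substitute 'w' -> 'y'  (+1)
Edit distance = 5
Max length = max(7, 7) = 7
Similarity = 1 - 5/7
= 0.2857


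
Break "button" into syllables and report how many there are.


Word: "button"
Syllable breakdown: but / ton
Counting: 2 parts
= 2 syllables


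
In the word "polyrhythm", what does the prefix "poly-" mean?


Prefix: poly-
Example: polyrhythm (poly- + rhythm)
Meaning = many


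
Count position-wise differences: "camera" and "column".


Comparing character by character (same length = 6):
  Pos 0: 'c' vs 'c' =
  Pos 1: 'a' vs 'o' !=
  Pos 2: 'm' vs 'l' !=
  Pos 3: 'e' vs 'u' !=
  Pos 4: 'r' vs 'm' !=
  Pos 5: 'a' vs 'n' !=
Hamming distance = 5


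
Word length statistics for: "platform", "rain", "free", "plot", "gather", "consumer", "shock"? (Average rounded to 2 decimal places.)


Lengths: "platform"=8, "rain"=4, "free"=4, "plot"=4, "gather"=6, "consumer"=8, "shock"=5
Sum = 39, Count = 7
Average = 39/7 = 5.57
= avg=5.57, min=4, max=8


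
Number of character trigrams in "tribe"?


Word: "tribe" (length 5)
Number of 3-grams = length - 3 + 1 = 5 - 3 + 1
= 3


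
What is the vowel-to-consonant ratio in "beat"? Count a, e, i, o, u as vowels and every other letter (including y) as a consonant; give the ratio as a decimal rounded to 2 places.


Word: "beat"
Vowels (a,e,i,o,u): 2
Consonants: 2
Ratio = 2/2
= 1.00


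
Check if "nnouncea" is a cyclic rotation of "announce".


Word: "announce", Candidate: "nnouncea"
Method: check if candidate is substring of word+word
"announceannounce" contains "nnouncea"? Yes
Is rotation = Yes


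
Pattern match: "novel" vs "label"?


Pattern of "novel": [0, 1, 2, 3, 4]
Pattern of "label": [0, 1, 2, 3, 0]
Patterns do not match
Same pattern = No


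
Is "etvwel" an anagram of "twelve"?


Word 1: "twelve" → sorted: eeltvw
Word 2: "etvwel" → sorted: eeltvw
Same letters? eeltvw == eeltvw
Anagram = Yes


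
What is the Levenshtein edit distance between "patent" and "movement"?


Word 1: "patent" (length 6)
Word 2: "movement" (length 8)
One optimal edit sequence (insert/delete/substitute each cost 1):
  1. insert 'm'  (+1)
  2. insert 'o'  (+1)
  3. substitute 'p' -> 'v'  (+1)
  4. substitute 'a' -> 'e'  (+1)
  5. substitute 't' -> 'm'  (+1)
  6. keep 'e'
  7. keep 'n'
  8. keep 't'
Total edit operations: 5
Edit distance = 5


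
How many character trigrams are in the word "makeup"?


Word: "makeup" (length 6)
Number of 3-grams = length - 3 + 1 = 6 - 3 + 1
= 4


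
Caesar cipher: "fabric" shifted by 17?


Word: "fabric"
Shift: 17
Each letter → (letter + shift) mod 26:
  'f' (5) + 17 = 22 → 'w'
  'a' (0) + 17 = 17 → 'r'
  'b' (1) + 17 = 18 → 's'
  'r' (17) + 17 = 8 → 'i'
  'i' (8) + 17 = 25 → 'z'
  'c' (2) + 17 = 19 → 't'
Result = "wrsizt"


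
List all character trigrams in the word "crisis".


Word: "crisis" (length 6)
Number of trigrams = 6 - 3 + 1 = 4
  Position 0: "cri"
  Position 1: "ris"
  Position 2: "isi"
  Position 3: "sis"
Trigrams = "cri", "ris", "isi", "sis"


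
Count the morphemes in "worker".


Word: "worker"
Morphemes: work / -er
Each morpheme carries meaning
= 2 morphemes


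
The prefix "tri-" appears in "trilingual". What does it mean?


Prefix: tri-
As in: trilingual -> tri- + lingual
Meaning = three


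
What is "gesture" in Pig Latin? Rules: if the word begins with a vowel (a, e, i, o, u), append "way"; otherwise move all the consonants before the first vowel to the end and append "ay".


Word: "gesture"
Starts with consonant(s) → move to end, add 'ay'
Consonant cluster: "g"
Pig Latin = "esturegay"


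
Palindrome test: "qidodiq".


Word: "qidodiq"
Reversed: "qidodiq"
Forward == Backward? qidodiq == qidodiq
Palindrome = Yes


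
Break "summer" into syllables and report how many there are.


Word: "summer"
Syllable breakdown: sum-mer
Counting: 2 parts
= 2 syllables


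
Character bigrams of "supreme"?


Word: "supreme" (length 7)
Number of bigrams = 7 - 2 + 1 = 6
  Position 0: "su"
  Position 1: "up"
  Position 2: "pr"
  Position 3: "re"
  Position 4: "em"
  Position 5: "me"
Bigrams = "su", "up", "pr", "re", "em", "me"


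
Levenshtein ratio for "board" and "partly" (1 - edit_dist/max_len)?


Word 1: "board" (length 5)
Word 2: "partly" (length 6)
One optimal edit sequence:
  1. delete 'b'  (+1)
  2. substitute 'o' -> 'p'  (+1)
  3. keep 'a'
  4. keep 'r'
  5. insert 't'  (+1)
  6. insert 'l'  (+1)
  7. substitute 'd' -> 'y'  (+1)
Edit distance = 5
Max length = max(5, 6) = 6
Similarity = 1 - 5/6
= 0.1667


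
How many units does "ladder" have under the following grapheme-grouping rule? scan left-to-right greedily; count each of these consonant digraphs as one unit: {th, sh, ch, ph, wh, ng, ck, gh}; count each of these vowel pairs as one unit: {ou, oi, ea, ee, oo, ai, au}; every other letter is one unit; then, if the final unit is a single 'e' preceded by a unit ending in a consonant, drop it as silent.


Word: "ladder" (6 letters)
Left-to-right scan:
  (1) 'l' (letter)
  (2) 'a' (letter)
  (3) 'd' (letter)
  (4) 'd' (letter)
  (5) 'e' (letter)
  (6) 'r' (letter)
Units from scan: 6
Sound units = 6 units


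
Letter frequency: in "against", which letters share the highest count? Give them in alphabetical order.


Word: "against"
Letter counts:
  'a': 2
  'g': 1
  'i': 1
  'n': 1
  's': 1
  't': 1
Maximum count = 2
Most frequent = 'a' (2 times each)


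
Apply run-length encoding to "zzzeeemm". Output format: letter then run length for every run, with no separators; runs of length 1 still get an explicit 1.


String: "zzzeeemm"
Scanning for consecutive runs:
  'z' x 3
  'e' x 3
  'm' x 2
RLE = "z3e3m2"


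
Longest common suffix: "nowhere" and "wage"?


Word 1: "nowhere"
Word 2: "wage"
Comparing from end:
  Pos -1: 'e' == 'e'
  Pos -2: 'r' != 'g' (stop)
LCS = "e" (length 1)


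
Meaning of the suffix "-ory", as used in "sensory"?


Suffix: -ory
As in: sensory -> sense + -ory, with a spelling change
Meaning = relating to / place for


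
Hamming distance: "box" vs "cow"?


Comparing character by character (same length = 3):
  Pos 0: 'b' vs 'c' !=
  Pos 1: 'o' vs 'o' =
  Pos 2: 'x' vs 'w' !=
Hamming distance = 2


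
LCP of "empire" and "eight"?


Word 1: "empire"
Word 2: "eight"
Comparing from start:
  Pos 0: 'e' == 'e'
  Pos 1: 'm' != 'i' (stop)
LCP = "e" (length 1)


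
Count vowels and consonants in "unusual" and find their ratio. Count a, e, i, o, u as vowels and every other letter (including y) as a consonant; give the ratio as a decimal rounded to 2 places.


Word: "unusual"
Vowels (a,e,i,o,u): 4
Consonants: 3
Ratio = 4/3
= 1.33


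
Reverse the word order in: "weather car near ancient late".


Original: "weather car near ancient late"
Words (1..n): weather | car | near | ancient | late
Reversed (n..1): late | ancient | near | car | weather
Result = "late ancient near car weather"


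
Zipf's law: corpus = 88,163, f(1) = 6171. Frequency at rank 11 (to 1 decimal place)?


Zipf's law: f(r) = f(1) / r
f(1) = 6171
f(11) = 6171 / 11
= 561.0 occurrences


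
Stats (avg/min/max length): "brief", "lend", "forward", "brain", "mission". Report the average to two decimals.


Lengths: "brief"=5, "lend"=4, "forward"=7, "brain"=5, "mission"=7
Sum = 28, Count = 5
Average = 28/5 = 5.60
= avg=5.60, min=4, max=7


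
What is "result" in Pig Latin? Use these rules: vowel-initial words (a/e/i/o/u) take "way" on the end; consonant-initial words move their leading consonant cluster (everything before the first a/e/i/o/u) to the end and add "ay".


Word: "result"
Starts with consonant(s) → move to end, add 'ay'
Consonant cluster: "r"
Pig Latin = "esultray"


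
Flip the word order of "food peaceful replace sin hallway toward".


Original: "food peaceful replace sin hallway toward"
Words (1..n): food | peaceful | replace | sin | hallway | toward
Reversed (n..1): toward | hallway | sin | replace | peaceful | food
Result = "toward hallway sin replace peaceful food"


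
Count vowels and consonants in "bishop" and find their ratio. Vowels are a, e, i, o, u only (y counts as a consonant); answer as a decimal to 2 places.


Word: "bishop"
Vowels (a,e,i,o,u): 2
Consonants: 4
Ratio = 2/4
= 0.50


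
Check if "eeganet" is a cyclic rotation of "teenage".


Word: "teenage", Candidate: "eeganet"
Method: check if candidate is substring of word+word
"teenageteenage" contains "eeganet"? No
Is rotation = No


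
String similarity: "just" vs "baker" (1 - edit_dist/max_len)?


Word 1: "just" (length 4)
Word 2: "baker" (length 5)
One optimal edit sequence:
  1. insert 'b'  (+1)
  2. substitute 'j' -> 'a'  (+1)
  3. substitute 'u' -> 'k'  (+1)
  4. substitute 's' -> 'e'  (+1)
  5. substitute 't' -> 'r'  (+1)
Edit distance = 5
Max length = max(4, 5) = 5
Similarity = 1 - 5/5
= 0.0000


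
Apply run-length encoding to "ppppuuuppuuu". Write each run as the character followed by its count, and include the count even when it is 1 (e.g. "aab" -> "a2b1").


String: "ppppuuuppuuu"
Scanning for consecutive runs:
  'p' x 4
  'u' x 3
  'p' x 2
  'u' x 3
RLE = "p4u3p2u3"


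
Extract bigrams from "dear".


Word: "dear" (length 4)
Number of bigrams = 4 - 2 + 1 = 3
  Position 0: "de"
  Position 1: "ea"
  Position 2: "ar"
Bigrams = "de", "ea", "ar"


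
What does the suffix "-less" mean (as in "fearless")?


Suffix: -less
As in: fearless -> fear + -less
Meaning = without


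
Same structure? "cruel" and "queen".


Pattern of "cruel": [0, 1, 2, 3, 4]
Pattern of "queen": [0, 1, 2, 2, 3]
Patterns do not match
Same pattern = No


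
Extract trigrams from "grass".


Word: "grass" (length 5)
Number of trigrams = 5 - 3 + 1 = 3
  Position 0: "gra"
  Position 1: "ras"
  Position 2: "ass"
Trigrams = "gra", "ras", "ass"


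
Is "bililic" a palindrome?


Word: "bililic"
Reversed: "cililib"
Forward == Backward? bililic != cililib
Palindrome = No


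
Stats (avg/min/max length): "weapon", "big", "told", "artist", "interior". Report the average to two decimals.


Lengths: "weapon"=6, "big"=3, "told"=4, "artist"=6, "interior"=8
Sum = 27, Count = 5
Average = 27/5 = 5.40
= avg=5.40, min=3, max=8


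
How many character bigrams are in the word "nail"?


Word: "nail" (length 4)
Number of 2-grams = length - 2 + 1 = 4 - 2 + 1
= 3


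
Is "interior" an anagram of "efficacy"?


Word 1: "efficacy" → sorted: acceffiy
Word 2: "interior" → sorted: eiinorrt
Same letters? acceffiy != eiinorrt
Anagram = No


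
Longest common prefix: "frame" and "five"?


Word 1: "frame"
Word 2: "five"
Comparing from start:
  Pos 0: 'f' == 'f'
  Pos 1: 'r' != 'i' (stop)
LCP = "f" (length 1)


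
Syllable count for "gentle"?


Word: "gentle"
Syllable breakdown: gen / tle
Counting: 2 parts
= 2 syllables


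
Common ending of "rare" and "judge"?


Word 1: "rare"
Word 2: "judge"
Comparing from end:
  Pos -1: 'e' == 'e'
  Pos -2: 'r' != 'g' (stop)
LCS = "e" (length 1)


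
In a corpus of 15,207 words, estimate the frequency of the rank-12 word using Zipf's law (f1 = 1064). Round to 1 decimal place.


Zipf's law: f(r) = f(1) / r
f(1) = 1064
f(12) = 1064 / 12
= 88.7 occurrences


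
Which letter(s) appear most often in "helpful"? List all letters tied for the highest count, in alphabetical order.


Word: "helpful"
Letter counts:
  'e': 1
  'f': 1
  'h': 1
  'l': 2
  'p': 1
  'u': 1
Maximum count = 2
Most frequent = 'l' (2 times each)


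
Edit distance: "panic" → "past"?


Word 1: "panic" (length 5)
Word 2: "past" (length 4)
One optimal edit sequence (insert/delete/substitute each cost 1):
  1. keep 'p'
  2. keep 'a'
  3. delete 'n'  (+1)
  4. substitute 'i' -> 's'  (+1)
  5. substitute 'c' -> 't'  (+1)
Total edit operations: 3
Edit distance = 3


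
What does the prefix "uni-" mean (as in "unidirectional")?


Prefix: uni-
Example: unidirectional = uni- + directional
Meaning = one


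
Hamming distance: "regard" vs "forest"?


Comparing character by character (same length = 6):
  Pos 0: 'r' vs 'f' !=
  Pos 1: 'e' vs 'o' !=
  Pos 2: 'g' vs 'r' !=
  Pos 3: 'a' vs 'e' !=
  Pos 4: 'r' vs 's' !=
  Pos 5: 'd' vs 't' !=
Hamming distance = 6


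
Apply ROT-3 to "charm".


Word: "charm"
Shift: 3
Each letter → (letter + shift) mod 26:
  'c' (2) + 3 = 5 → 'f'
  'h' (7) + 3 = 10 → 'k'
  'a' (0) + 3 = 3 → 'd'
  'r' (17) + 3 = 20 → 'u'
  'm' (12) + 3 = 15 → 'p'
Result = "fkdup"


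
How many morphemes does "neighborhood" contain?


Word: "neighborhood"
Morphemes: neighbor / -hood
Each morpheme carries meaning
= 2 morphemes


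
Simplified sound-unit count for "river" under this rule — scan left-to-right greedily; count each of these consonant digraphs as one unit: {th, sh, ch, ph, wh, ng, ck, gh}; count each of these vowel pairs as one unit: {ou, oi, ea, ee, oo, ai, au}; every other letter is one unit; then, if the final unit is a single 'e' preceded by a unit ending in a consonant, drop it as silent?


Word: "river" (5 letters)
Left-to-right scan:
  1. 'r' (letter)
  2. 'i' (letter)
  3. 'v' (letter)
  4. 'e' (letter)
  5. 'r' (letter)
Units from scan: 5
Sound units = 5 units


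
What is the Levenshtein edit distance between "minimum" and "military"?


Word 1: "minimum" (length 7)
Word 2: "military" (length 8)
One optimal edit sequence (insert/delete/substitute each cost 1):
  1. keep 'm'
  2. keep 'i'
  3. substitute 'n' -> 'l'  (+1)
  4. keep 'i'
  5. insert 't'  (+1)
  6. substitute 'm' -> 'a'  (+1)
  7. substitute 'u' -> 'r'  (+1)
  8. substitute 'm' -> 'y'  (+1)
Total edit operations: 5
Edit distance = 5


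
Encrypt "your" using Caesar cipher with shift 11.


Word: "your"
Shift: 11
Each letter → (letter + shift) mod 26:
  'y' (24) + 11 = 9 → 'j'
  'o' (14) + 11 = 25 → 'z'
  'u' (20) + 11 = 5 → 'f'
  'r' (17) + 11 = 2 → 'c'
Result = "jzfc"


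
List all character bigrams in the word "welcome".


Word: "welcome" (length 7)
Number of bigrams = 7 - 2 + 1 = 6
  Position 0: "we"
  Position 1: "el"
  Position 2: "lc"
  Position 3: "co"
  Position 4: "om"
  Position 5: "me"
Bigrams = "we", "el", "lc", "co", "om", "me"


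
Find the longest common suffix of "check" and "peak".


Word 1: "check"
Word 2: "peak"
Comparing from end:
  Pos -1: 'k' == 'k'
  Pos -2: 'c' != 'a' (stop)
LCS = "k" (length 1)


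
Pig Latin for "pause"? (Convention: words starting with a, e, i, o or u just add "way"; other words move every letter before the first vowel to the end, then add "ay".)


Word: "pause"
Starts with consonant(s) → move to end, add 'ay'
Consonant cluster: "p"
Pig Latin = "ausepay"


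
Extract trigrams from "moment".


Word: "moment" (length 6)
Number of trigrams = 6 - 3 + 1 = 4
  Position 0: "mom"
  Position 1: "ome"
  Position 2: "men"
  Position 3: "ent"
Trigrams = "mom", "ome", "men", "ent"


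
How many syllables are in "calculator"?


Word: "calculator"
Syllable breakdown: cal | cu | la | tor
Counting: 4 parts
= 4 syllables


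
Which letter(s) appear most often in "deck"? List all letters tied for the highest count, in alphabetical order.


Word: "deck"
Letter counts:
  'c': 1
  'd': 1
  'e': 1
  'k': 1
Maximum count = 1
Most frequent = 'c', 'd', 'e', 'k' (1 time each)


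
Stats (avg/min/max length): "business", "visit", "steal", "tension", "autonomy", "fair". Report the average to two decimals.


Lengths: "business"=8, "visit"=5, "steal"=5, "tension"=7, "autonomy"=8, "fair"=4
Sum = 37, Count = 6
Average = 37/6 = 6.17
= avg=6.17, min=4, max=8


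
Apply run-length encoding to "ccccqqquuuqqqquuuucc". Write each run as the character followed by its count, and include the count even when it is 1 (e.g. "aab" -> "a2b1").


String: "ccccqqquuuqqqquuuucc"
Scanning for consecutive runs:
  'c' x 4
  'q' x 3
  'u' x 3
  'q' x 4
  'u' x 4
  'c' x 2
RLE = "c4q3u3q4u4c2"


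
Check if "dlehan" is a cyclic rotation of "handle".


Word: "handle", Candidate: "dlehan"
Method: check if candidate is substring of word+word
"handlehandle" contains "dlehan"? Yes
Is rotation = Yes


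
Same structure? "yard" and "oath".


Pattern of "yard": [0, 1, 2, 3]
Pattern of "oath": [0, 1, 2, 3]
Patterns match
Same pattern = Yes


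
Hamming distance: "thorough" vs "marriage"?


Comparing character by character (same length = 8):
  Pos 0: 't' vs 'm' !=
  Pos 1: 'h' vs 'a' !=
  Pos 2: 'o' vs 'r' !=
  Pos 3: 'r' vs 'r' =
  Pos 4: 'o' vs 'i' !=
  Pos 5: 'u' vs 'a' !=
  Pos 6: 'g' vs 'g' =
  Pos 7: 'h' vs 'e' !=
Hamming distance = 6


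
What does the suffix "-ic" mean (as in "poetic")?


Suffix: -ic
Example: poetic (poet + -ic)
Meaning = relating to


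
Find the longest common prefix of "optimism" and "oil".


Word 1: "optimism"
Word 2: "oil"
Comparing from start:
  Pos 0: 'o' == 'o'
  Pos 1: 'p' != 'i' (stop)
LCP = "o" (length 1)


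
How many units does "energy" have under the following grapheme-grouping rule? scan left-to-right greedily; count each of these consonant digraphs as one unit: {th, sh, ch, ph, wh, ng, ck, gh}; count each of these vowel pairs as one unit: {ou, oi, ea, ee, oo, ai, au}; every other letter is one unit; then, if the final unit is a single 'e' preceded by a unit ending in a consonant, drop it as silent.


Word: "energy" (6 letters)
Left-to-right scan:
  (1) 'e' (letter)
  (2) 'n' (letter)
  (3) 'e' (letter)
  (4) 'r' (letter)
  (5) 'g' (letter)
  (6) 'y' (letter)
Units from scan: 6
Sound units = 6 units


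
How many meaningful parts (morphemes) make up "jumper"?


Word: "jumper"
Morphemes: jump + -er
Each morpheme carries meaning
= 2 morphemes


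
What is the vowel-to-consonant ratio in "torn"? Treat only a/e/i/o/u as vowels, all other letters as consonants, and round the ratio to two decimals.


Word: "torn"
Vowels (a,e,i,o,u): 1
Consonants: 3
Ratio = 1/3
= 0.33


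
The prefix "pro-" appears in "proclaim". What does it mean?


Prefix: pro-
As in: proclaim -> pro- + claim
Meaning = forward / in favor of


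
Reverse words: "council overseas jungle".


Original: "council overseas jungle"
Words (1..n): council | overseas | jungle
Reversed (n..1): jungle | overseas | council
Result = "jungle overseas council"


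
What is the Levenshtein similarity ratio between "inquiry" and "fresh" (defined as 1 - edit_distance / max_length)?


Word 1: "inquiry" (length 7)
Word 2: "fresh" (length 5)
One optimal edit sequence:
  1. delete 'i'  (+1)
  2. delete 'n'  (+1)
  3. substitute 'q' -> 'f'  (+1)
  4. substitute 'u' -> 'r'  (+1)
  5. substitute 'i' -> 'e'  (+1)
  6. substitute 'r' -> 's'  (+1)
  7. substitute 'y' -> 'h'  (+1)
Edit distance = 7
Max length = max(7, 5) = 7
Similarity = 1 - 7/7
= 0.0000


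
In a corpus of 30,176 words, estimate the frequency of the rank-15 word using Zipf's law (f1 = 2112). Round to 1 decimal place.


Zipf's law: f(r) = f(1) / r
f(1) = 2112
f(15) = 2112 / 15
= 140.8 occurrences


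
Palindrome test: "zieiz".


Word: "zieiz"
Reversed: "zieiz"
Forward == Backward? zieiz == zieiz
Palindrome = Yes


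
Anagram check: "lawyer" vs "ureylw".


Word 1: "lawyer" → sorted: aelrwy
Word 2: "ureylw" → sorted: elruwy
Same letters? aelrwy != elruwy
Anagram = No


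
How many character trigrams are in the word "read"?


Word: "read" (length 4)
Number of 3-grams = length - 3 + 1 = 4 - 3 + 1
= 2


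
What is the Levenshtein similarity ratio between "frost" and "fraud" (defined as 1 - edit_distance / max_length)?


Word 1: "frost" (length 5)
Word 2: "fraud" (length 5)
One optimal edit sequence:
  1. keep 'f'
  2. keep 'r'
  3. substitute 'o' -> 'a'  (+1)
  4. substitute 's' -> 'u'  (+1)
  5. substitute 't' -> 'd'  (+1)
Edit distance = 3
Max length = max(5, 5) = 5
Similarity = 1 - 3/5
= 0.4000


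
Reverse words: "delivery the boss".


Original: "delivery the boss"
Words (1..n): delivery | the | boss
Reversed (n..1): boss | the | delivery
Result = "boss the delivery"


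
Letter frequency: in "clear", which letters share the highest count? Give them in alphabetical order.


Word: "clear"
Letter counts:
  'a': 1
  'c': 1
  'e': 1
  'l': 1
  'r': 1
Maximum count = 1
Most frequent = 'a', 'c', 'e', 'l', 'r' (1 time each)


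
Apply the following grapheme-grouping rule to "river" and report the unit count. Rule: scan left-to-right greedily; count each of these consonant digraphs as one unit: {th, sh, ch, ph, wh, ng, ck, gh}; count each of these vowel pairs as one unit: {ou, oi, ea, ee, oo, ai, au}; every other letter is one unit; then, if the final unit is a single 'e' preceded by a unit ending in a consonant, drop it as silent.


Word: "river" (5 letters)
Left-to-right scan:
  1. 'r' (letter)
  2. 'i' (letter)
  3. 'v' (letter)
  4. 'e' (letter)
  5. 'r' (letter)
Units from scan: 5
Sound units = 5 units


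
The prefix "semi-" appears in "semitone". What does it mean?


Prefix: semi-
Example: semitone = semi- + tone
Meaning = half


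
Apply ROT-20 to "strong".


Word: "strong"
Shift: 20
Each letter → (letter + shift) mod 26:
  's' (18) + 20 = 12 → 'm'
  't' (19) + 20 = 13 → 'n'
  'r' (17) + 20 = 11 → 'l'
  'o' (14) + 20 = 8 → 'i'
  'n' (13) + 20 = 7 → 'h'
  'g' (6) + 20 = 0 → 'a'
Result = "mnliha"


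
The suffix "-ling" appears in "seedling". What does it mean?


Suffix: -ling
Example: seedling = seed + -ling
Meaning = small / young


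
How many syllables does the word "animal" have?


Word: "animal"
Syllable breakdown: an / i / mal
Counting: 3 parts
= 3 syllables


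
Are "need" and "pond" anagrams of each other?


Word 1: "need" → sorted: deen
Word 2: "pond" → sorted: dnop
Same letters? deen != dnop
Anagram = No


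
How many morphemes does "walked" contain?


Word: "walked"
Morphemes: walk + -ed
Each morpheme carries meaning
= 2 morphemes


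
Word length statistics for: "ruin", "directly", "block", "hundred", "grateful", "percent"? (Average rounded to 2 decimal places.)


Lengths: "ruin"=4, "directly"=8, "block"=5, "hundred"=7, "grateful"=8, "percent"=7
Sum = 39, Count = 6
Average = 39/6 = 6.50
= avg=6.50, min=4, max=8


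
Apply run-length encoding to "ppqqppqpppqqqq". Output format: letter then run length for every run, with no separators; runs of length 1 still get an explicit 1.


String: "ppqqppqpppqqqq"
Scanning for consecutive runs:
  'p' x 2
  'q' x 2
  'p' x 2
  'q' x 1
  'p' x 3
  'q' x 4
RLE = "p2q2p2q1p3q4"


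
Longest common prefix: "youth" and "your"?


Word 1: "youth"
Word 2: "your"
Comparing from start:
  Pos 0: 'y' == 'y'
  Pos 1: 'o' == 'o'
  Pos 2: 'u' == 'u'
  Pos 3: 't' != 'r' (stop)
LCP = "you" (length 3)


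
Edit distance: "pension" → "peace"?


Word 1: "pension" (length 7)
Word 2: "peace" (length 5)
One optimal edit sequence (insert/delete/substitute each cost 1):
  1. keep 'p'
  2. keep 'e'
  3. delete 'n'  (+1)
  4. delete 's'  (+1)
  5. substitute 'i' -> 'a'  (+1)
  6. substitute 'o' -> 'c'  (+1)
  7. substitute 'n' -> 'e'  (+1)
Total edit operations: 5
Edit distance = 5


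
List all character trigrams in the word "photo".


Word: "photo" (length 5)
Number of trigrams = 5 - 3 + 1 = 3
  Position 0: "pho"
  Position 1: "hot"
  Position 2: "oto"
Trigrams = "pho", "hot", "oto"


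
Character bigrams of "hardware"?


Word: "hardware" (length 8)
Number of bigrams = 8 - 2 + 1 = 7
  Position 0: "ha"
  Position 1: "ar"
  Position 2: "rd"
  Position 3: "dw"
  Position 4: "wa"
  Position 5: "ar"
  Position 6: "re"
Bigrams = "ha", "ar", "rd", "dw", "wa", "ar", "re"


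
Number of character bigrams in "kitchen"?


Word: "kitchen" (length 7)
Number of 2-grams = length - 2 + 1 = 7 - 2 + 1
= 6


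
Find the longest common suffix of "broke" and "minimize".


Word 1: "broke"
Word 2: "minimize"
Comparing from end:
  Pos -1: 'e' == 'e'
  Pos -2: 'k' != 'z' (stop)
LCS = "e" (length 1)


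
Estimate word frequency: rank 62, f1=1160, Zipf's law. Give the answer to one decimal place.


Zipf's law: f(r) = f(1) / r
f(1) = 1160
f(62) = 1160 / 62
= 18.7 occurrences


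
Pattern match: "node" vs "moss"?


Pattern of "node": [0, 1, 2, 3]
Pattern of "moss": [0, 1, 2, 2]
Patterns do not match
Same pattern = No


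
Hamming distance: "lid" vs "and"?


Comparing character by character (same length = 3):
  Pos 0: 'l' vs 'a' !=
  Pos 1: 'i' vs 'n' !=
  Pos 2: 'd' vs 'd' =
Hamming distance = 2


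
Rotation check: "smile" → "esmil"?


Word: "smile", Candidate: "esmil"
Method: check if candidate is substring of word+word
"smilesmile" contains "esmil"? Yes
Is rotation = Yes


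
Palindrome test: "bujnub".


Word: "bujnub"
Reversed: "bunjub"
Forward == Backward? bujnub != bunjub
Palindrome = No


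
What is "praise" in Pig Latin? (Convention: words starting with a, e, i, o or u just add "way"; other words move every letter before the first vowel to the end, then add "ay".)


Word: "praise"
Starts with consonant(s) → move to end, add 'ay'
Consonant cluster: "pr"
Pig Latin = "aisepray"


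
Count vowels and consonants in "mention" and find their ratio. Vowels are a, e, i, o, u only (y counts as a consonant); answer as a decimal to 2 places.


Word: "mention"
Vowels (a,e,i,o,u): 3
Consonants: 4
Ratio = 3/4
= 0.75


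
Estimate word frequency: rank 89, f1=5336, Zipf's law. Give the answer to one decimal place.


Zipf's law: f(r) = f(1) / r
f(1) = 5336
f(89) = 5336 / 89
= 60.0 occurrences


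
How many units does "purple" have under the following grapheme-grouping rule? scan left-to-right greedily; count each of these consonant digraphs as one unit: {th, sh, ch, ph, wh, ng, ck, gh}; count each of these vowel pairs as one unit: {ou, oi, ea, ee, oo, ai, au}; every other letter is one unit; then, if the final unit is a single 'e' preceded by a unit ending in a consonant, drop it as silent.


Word: "purple" (6 letters)
Left-to-right scan:
  [1] 'p' (letter)
  [2] 'u' (letter)
  [3] 'r' (letter)
  [4] 'p' (letter)
  [5] 'l' (letter)
  [6] 'e' (letter)
Units from scan: 6
Final unit is 'e' after a consonant -> drop as silent (-1)
Sound units = 5 units


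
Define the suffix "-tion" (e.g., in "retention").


Suffix: -tion
As in: retention -> retain + -tion, with a spelling change
Meaning = act or process


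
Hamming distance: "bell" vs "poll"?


Comparing character by character (same length = 4):
  Pos 0: 'b' vs 'p' !=
  Pos 1: 'e' vs 'o' !=
  Pos 2: 'l' vs 'l' =
  Pos 3: 'l' vs 'l' =
Hamming distance = 2


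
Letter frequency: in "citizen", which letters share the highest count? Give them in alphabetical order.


Word: "citizen"
Letter counts:
  'c': 1
  'e': 1
  'i': 2
  'n': 1
  't': 1
  'z': 1
Maximum count = 2
Most frequent = 'i' (2 times each)


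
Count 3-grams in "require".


Word: "require" (length 7)
Number of 3-grams = length - 3 + 1 = 7 - 3 + 1
= 5


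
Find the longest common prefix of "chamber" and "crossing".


Word 1: "chamber"
Word 2: "crossing"
Comparing from start:
  Pos 0: 'c' == 'c'
  Pos 1: 'h' != 'r' (stop)
LCP = "c" (length 1)


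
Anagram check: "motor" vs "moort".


Word 1: "motor" → sorted: moort
Word 2: "moort" → sorted: moort
Same letters? moort == moort
Anagram = Yes


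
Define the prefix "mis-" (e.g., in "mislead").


Prefix: mis-
Example: mislead (mis- + lead)
Meaning = wrongly


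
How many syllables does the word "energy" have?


Word: "energy"
Syllable breakdown: en / er / gy
Counting: 3 parts
= 3 syllables


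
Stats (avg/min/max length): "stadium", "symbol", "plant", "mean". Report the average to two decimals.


Lengths: "stadium"=7, "symbol"=6, "plant"=5, "mean"=4
Sum = 22, Count = 4
Average = 22/4 = 5.50
= avg=5.50, min=4, max=7


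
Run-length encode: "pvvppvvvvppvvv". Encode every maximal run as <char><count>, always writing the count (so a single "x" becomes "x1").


String: "pvvppvvvvppvvv"
Scanning for consecutive runs:
  'p' x 1
  'v' x 2
  'p' x 2
  'v' x 4
  'p' x 2
  'v' x 3
RLE = "p1v2p2v4p2v3"


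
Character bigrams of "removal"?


Word: "removal" (length 7)
Number of bigrams = 7 - 2 + 1 = 6
  Position 0: "re"
  Position 1: "em"
  Position 2: "mo"
  Position 3: "ov"
  Position 4: "va"
  Position 5: "al"
Bigrams = "re", "em", "mo", "ov", "va", "al"


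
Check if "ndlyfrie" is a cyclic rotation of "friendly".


Word: "friendly", Candidate: "ndlyfrie"
Method: check if candidate is substring of word+word
"friendlyfriendly" contains "ndlyfrie"? Yes
Is rotation = Yes


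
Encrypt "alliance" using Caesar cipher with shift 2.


Word: "alliance"
Shift: 2
Each letter → (letter + shift) mod 26:
  'a' (0) + 2 = 2 → 'c'
  'l' (11) + 2 = 13 → 'n'
  'l' (11) + 2 = 13 → 'n'
  'i' (8) + 2 = 10 → 'k'
  'a' (0) + 2 = 2 → 'c'
  'n' (13) + 2 = 15 → 'p'
  'c' (2) + 2 = 4 → 'e'
  'e' (4) + 2 = 6 → 'g'
Result = "cnnkcpeg"


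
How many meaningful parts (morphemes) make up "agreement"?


Word: "agreement"
Morphemes: agree | -ment
Each morpheme carries meaning
= 2 morphemes


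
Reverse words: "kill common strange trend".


Original: "kill common strange trend"
Words (1..n): kill | common | strange | trend
Reversed (n..1): trend | strange | common | kill
Result = "trend strange common kill"


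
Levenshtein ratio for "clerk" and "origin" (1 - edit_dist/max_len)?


Word 1: "clerk" (length 5)
Word 2: "origin" (length 6)
One optimal edit sequence:
  1. insert 'o'  (+1)
  2. substitute 'c' -> 'r'  (+1)
  3. substitute 'l' -> 'i'  (+1)
  4. substitute 'e' -> 'g'  (+1)
  5. substitute 'r' -> 'i'  (+1)
  6. substitute 'k' -> 'n'  (+1)
Edit distance = 6
Max length = max(5, 6) = 6
Similarity = 1 - 6/6
= 0.0000


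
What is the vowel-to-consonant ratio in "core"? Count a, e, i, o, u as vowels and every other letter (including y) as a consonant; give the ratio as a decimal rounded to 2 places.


Word: "core"
Vowels (a,e,i,o,u): 2
Consonants: 2
Ratio = 2/2
= 1.00


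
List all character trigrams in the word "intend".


Word: "intend" (length 6)
Number of trigrams = 6 - 3 + 1 = 4
  Position 0: "int"
  Position 1: "nte"
  Position 2: "ten"
  Position 3: "end"
Trigrams = "int", "nte", "ten", "end"


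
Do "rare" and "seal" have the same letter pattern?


Pattern of "rare": [0, 1, 0, 2]
Pattern of "seal": [0, 1, 2, 3]
Patterns do not match
Same pattern = No


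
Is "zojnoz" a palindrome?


Word: "zojnoz"
Reversed: "zonjoz"
Forward == Backward? zojnoz != zonjoz
Palindrome = No


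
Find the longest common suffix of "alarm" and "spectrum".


Word 1: "alarm"
Word 2: "spectrum"
Comparing from end:
  Pos -1: 'm' == 'm'
  Pos -2: 'r' != 'u' (stop)
LCS = "m" (length 1)


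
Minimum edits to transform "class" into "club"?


Word 1: "class" (length 5)
Word 2: "club" (length 4)
One optimal edit sequence (insert/delete/substitute each cost 1):
  1. keep 'c'
  2. keep 'l'
  3. delete 'a'  (+1)
  4. substitute 's' -> 'u'  (+1)
  5. substitute 's' -> 'b'  (+1)
Total edit operations: 3
Edit distance = 3


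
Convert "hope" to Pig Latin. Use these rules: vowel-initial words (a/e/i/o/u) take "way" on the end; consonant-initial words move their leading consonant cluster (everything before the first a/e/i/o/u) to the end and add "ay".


Word: "hope"
Starts with consonant(s) → move to end, add 'ay'
Consonant cluster: "h"
Pig Latin = "opehay"
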